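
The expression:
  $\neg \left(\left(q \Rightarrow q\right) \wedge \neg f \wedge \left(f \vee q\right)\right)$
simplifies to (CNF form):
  $f \vee \neg q$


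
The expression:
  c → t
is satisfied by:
  {t: True, c: False}
  {c: False, t: False}
  {c: True, t: True}


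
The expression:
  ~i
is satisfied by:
  {i: False}


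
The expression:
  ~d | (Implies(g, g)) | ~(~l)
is always true.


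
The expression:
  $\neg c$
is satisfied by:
  {c: False}


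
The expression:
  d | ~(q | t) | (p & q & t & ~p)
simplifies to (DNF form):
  d | (~q & ~t)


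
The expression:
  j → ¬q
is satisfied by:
  {q: False, j: False}
  {j: True, q: False}
  {q: True, j: False}


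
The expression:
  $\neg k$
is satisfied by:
  {k: False}


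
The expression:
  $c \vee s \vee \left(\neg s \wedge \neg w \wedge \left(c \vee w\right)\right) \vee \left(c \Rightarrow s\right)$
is always true.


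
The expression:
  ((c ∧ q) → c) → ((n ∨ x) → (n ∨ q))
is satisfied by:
  {n: True, q: True, x: False}
  {n: True, q: False, x: False}
  {q: True, n: False, x: False}
  {n: False, q: False, x: False}
  {n: True, x: True, q: True}
  {n: True, x: True, q: False}
  {x: True, q: True, n: False}


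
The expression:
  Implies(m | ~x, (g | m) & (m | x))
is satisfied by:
  {x: True, m: True}
  {x: True, m: False}
  {m: True, x: False}


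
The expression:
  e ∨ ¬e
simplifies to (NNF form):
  True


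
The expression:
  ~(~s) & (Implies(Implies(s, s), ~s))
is never true.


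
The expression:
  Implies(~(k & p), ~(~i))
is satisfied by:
  {i: True, k: True, p: True}
  {i: True, k: True, p: False}
  {i: True, p: True, k: False}
  {i: True, p: False, k: False}
  {k: True, p: True, i: False}


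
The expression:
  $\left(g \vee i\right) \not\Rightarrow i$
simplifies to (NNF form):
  $g \wedge \neg i$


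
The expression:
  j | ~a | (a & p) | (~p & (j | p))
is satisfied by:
  {p: True, j: True, a: False}
  {p: True, j: False, a: False}
  {j: True, p: False, a: False}
  {p: False, j: False, a: False}
  {a: True, p: True, j: True}
  {a: True, p: True, j: False}
  {a: True, j: True, p: False}


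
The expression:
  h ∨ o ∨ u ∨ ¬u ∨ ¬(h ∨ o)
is always true.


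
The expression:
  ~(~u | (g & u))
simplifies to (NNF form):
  u & ~g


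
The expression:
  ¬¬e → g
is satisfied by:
  {g: True, e: False}
  {e: False, g: False}
  {e: True, g: True}


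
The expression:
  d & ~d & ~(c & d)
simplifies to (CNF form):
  False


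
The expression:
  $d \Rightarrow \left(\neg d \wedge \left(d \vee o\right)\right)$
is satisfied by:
  {d: False}


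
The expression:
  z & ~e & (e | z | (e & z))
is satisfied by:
  {z: True, e: False}


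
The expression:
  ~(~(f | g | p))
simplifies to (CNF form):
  f | g | p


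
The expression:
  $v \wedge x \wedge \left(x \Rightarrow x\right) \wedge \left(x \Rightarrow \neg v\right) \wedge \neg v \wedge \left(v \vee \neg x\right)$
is never true.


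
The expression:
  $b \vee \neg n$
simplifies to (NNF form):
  $b \vee \neg n$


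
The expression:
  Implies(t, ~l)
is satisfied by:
  {l: False, t: False}
  {t: True, l: False}
  {l: True, t: False}


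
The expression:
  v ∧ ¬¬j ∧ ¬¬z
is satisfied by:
  {z: True, j: True, v: True}


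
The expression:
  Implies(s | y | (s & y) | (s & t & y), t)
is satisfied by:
  {t: True, s: False, y: False}
  {y: True, t: True, s: False}
  {t: True, s: True, y: False}
  {y: True, t: True, s: True}
  {y: False, s: False, t: False}


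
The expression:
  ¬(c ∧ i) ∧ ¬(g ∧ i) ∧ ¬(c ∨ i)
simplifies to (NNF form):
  ¬c ∧ ¬i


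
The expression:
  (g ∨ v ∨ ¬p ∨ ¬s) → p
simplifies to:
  p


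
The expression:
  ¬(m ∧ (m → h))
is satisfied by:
  {h: False, m: False}
  {m: True, h: False}
  {h: True, m: False}


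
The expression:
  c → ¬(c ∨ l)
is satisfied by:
  {c: False}


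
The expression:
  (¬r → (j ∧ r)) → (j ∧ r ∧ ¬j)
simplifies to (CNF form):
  ¬r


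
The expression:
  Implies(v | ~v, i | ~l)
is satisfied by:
  {i: True, l: False}
  {l: False, i: False}
  {l: True, i: True}


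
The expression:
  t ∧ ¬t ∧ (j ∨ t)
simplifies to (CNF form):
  False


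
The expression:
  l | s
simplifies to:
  l | s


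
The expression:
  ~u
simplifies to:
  ~u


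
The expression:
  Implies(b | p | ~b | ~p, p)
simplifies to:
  p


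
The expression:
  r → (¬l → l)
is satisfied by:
  {l: True, r: False}
  {r: False, l: False}
  {r: True, l: True}


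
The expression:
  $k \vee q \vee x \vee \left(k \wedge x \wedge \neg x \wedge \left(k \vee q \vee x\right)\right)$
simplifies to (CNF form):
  $k \vee q \vee x$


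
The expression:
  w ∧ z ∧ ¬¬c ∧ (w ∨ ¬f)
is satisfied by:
  {c: True, z: True, w: True}


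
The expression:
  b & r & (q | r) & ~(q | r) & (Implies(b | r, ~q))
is never true.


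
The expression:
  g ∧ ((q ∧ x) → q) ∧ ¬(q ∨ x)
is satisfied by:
  {g: True, q: False, x: False}


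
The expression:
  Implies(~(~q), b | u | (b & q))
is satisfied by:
  {b: True, u: True, q: False}
  {b: True, u: False, q: False}
  {u: True, b: False, q: False}
  {b: False, u: False, q: False}
  {b: True, q: True, u: True}
  {b: True, q: True, u: False}
  {q: True, u: True, b: False}


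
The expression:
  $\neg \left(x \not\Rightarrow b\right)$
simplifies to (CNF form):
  $b \vee \neg x$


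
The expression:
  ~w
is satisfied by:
  {w: False}


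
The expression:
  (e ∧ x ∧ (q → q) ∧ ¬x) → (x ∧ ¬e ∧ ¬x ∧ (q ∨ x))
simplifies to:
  True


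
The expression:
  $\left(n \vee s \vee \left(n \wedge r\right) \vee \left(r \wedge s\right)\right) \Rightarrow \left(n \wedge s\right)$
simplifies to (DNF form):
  $\left(n \wedge s\right) \vee \left(\neg n \wedge \neg s\right)$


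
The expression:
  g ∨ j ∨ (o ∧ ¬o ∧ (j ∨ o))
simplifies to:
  g ∨ j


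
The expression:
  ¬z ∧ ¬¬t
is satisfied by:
  {t: True, z: False}


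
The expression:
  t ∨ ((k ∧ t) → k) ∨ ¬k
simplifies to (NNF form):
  True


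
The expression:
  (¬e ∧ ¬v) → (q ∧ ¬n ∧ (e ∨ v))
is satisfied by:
  {v: True, e: True}
  {v: True, e: False}
  {e: True, v: False}


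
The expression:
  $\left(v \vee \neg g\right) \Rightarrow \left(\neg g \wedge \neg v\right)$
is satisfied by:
  {v: False}


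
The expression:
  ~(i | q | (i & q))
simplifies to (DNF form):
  ~i & ~q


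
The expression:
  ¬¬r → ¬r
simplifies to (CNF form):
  ¬r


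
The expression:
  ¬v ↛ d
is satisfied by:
  {d: True, v: False}
  {v: False, d: False}
  {v: True, d: True}


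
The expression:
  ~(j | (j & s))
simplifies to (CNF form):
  ~j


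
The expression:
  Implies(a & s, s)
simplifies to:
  True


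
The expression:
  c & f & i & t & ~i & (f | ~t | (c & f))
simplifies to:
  False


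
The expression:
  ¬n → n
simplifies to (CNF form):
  n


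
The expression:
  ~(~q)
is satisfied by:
  {q: True}


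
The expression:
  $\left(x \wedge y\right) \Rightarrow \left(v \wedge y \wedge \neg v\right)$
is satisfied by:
  {y: False, x: False}
  {x: True, y: False}
  {y: True, x: False}


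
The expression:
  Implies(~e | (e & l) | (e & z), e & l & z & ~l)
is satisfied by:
  {e: True, z: False, l: False}


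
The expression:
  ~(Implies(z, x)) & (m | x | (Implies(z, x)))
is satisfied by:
  {z: True, m: True, x: False}


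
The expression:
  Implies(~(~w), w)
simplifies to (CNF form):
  True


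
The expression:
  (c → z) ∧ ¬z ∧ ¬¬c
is never true.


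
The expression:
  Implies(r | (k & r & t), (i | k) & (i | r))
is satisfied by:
  {i: True, k: True, r: False}
  {i: True, k: False, r: False}
  {k: True, i: False, r: False}
  {i: False, k: False, r: False}
  {i: True, r: True, k: True}
  {i: True, r: True, k: False}
  {r: True, k: True, i: False}


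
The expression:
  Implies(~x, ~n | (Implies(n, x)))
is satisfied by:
  {x: True, n: False}
  {n: False, x: False}
  {n: True, x: True}


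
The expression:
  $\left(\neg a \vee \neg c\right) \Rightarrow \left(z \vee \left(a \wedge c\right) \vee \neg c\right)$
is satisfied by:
  {a: True, z: True, c: False}
  {a: True, c: False, z: False}
  {z: True, c: False, a: False}
  {z: False, c: False, a: False}
  {a: True, z: True, c: True}
  {a: True, c: True, z: False}
  {z: True, c: True, a: False}


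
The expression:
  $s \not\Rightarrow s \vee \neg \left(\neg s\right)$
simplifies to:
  $s$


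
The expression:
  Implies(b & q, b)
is always true.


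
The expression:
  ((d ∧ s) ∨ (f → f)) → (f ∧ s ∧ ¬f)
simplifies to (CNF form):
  False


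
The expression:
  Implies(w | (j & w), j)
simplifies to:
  j | ~w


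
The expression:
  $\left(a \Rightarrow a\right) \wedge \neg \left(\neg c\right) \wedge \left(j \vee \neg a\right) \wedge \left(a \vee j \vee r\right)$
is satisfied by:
  {r: True, j: True, c: True, a: False}
  {j: True, c: True, a: False, r: False}
  {r: True, j: True, c: True, a: True}
  {j: True, c: True, a: True, r: False}
  {c: True, r: True, a: False, j: False}


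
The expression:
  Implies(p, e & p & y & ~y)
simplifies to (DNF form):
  ~p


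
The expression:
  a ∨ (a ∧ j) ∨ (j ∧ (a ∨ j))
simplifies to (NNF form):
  a ∨ j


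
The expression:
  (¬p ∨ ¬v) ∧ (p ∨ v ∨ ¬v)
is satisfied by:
  {p: False, v: False}
  {v: True, p: False}
  {p: True, v: False}


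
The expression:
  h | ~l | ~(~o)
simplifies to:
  h | o | ~l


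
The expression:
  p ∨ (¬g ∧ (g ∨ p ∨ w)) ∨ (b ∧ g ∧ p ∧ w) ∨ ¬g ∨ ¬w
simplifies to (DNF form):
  p ∨ ¬g ∨ ¬w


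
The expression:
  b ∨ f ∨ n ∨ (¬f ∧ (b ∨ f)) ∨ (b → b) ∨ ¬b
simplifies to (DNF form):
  True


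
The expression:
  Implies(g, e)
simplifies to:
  e | ~g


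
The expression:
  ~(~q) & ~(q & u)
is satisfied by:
  {q: True, u: False}


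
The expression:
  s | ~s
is always true.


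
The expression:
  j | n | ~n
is always true.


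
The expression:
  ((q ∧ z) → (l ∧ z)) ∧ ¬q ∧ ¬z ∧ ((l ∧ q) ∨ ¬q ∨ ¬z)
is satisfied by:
  {q: False, z: False}


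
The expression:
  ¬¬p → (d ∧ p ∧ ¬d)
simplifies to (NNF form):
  ¬p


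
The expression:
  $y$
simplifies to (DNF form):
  $y$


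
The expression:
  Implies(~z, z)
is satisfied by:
  {z: True}


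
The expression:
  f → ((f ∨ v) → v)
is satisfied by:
  {v: True, f: False}
  {f: False, v: False}
  {f: True, v: True}


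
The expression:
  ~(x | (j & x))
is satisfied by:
  {x: False}


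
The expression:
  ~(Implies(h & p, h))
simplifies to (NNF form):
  False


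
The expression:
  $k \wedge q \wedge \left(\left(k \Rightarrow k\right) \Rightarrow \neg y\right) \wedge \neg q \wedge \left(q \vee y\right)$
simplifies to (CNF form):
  $\text{False}$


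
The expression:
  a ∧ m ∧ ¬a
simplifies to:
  False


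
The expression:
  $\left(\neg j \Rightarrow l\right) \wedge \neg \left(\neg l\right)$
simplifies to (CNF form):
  $l$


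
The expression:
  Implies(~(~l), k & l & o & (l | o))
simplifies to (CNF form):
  (k | ~l) & (o | ~l)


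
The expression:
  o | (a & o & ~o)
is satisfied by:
  {o: True}


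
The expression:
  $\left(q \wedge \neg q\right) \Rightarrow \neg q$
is always true.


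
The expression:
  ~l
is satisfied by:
  {l: False}


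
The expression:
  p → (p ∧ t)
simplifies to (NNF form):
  t ∨ ¬p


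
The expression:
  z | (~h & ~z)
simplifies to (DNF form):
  z | ~h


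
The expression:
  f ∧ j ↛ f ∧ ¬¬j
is never true.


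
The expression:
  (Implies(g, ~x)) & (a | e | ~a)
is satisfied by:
  {g: False, x: False}
  {x: True, g: False}
  {g: True, x: False}


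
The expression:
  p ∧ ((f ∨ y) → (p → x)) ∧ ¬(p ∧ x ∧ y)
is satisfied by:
  {p: True, x: True, y: False, f: False}
  {p: True, y: False, x: False, f: False}
  {p: True, f: True, x: True, y: False}


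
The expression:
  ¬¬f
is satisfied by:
  {f: True}


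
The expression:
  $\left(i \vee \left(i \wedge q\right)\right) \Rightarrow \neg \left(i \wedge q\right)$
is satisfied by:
  {q: False, i: False}
  {i: True, q: False}
  {q: True, i: False}


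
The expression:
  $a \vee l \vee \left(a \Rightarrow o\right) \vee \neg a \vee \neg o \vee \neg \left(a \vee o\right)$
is always true.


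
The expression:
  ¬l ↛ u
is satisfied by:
  {u: True, l: False}
  {l: False, u: False}
  {l: True, u: True}


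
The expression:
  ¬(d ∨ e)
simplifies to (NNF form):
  ¬d ∧ ¬e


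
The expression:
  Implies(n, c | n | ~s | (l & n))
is always true.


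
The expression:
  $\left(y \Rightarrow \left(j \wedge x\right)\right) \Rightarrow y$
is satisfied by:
  {y: True}


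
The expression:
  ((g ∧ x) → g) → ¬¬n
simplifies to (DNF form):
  n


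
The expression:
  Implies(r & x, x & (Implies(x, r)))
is always true.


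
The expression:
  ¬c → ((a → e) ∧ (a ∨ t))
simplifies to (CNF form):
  (a ∨ c ∨ t) ∧ (a ∨ c ∨ ¬a) ∧ (c ∨ e ∨ t) ∧ (c ∨ e ∨ ¬a)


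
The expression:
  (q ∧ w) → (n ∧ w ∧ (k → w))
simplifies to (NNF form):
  n ∨ ¬q ∨ ¬w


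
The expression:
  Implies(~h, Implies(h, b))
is always true.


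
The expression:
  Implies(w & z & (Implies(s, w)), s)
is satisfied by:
  {s: True, w: False, z: False}
  {w: False, z: False, s: False}
  {z: True, s: True, w: False}
  {z: True, w: False, s: False}
  {s: True, w: True, z: False}
  {w: True, s: False, z: False}
  {z: True, w: True, s: True}


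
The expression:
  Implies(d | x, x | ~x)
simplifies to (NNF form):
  True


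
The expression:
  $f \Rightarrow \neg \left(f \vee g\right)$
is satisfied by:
  {f: False}


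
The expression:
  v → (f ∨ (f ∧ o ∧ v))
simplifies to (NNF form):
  f ∨ ¬v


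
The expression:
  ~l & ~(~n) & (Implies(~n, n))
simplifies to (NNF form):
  n & ~l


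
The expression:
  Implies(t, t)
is always true.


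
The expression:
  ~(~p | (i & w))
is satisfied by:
  {p: True, w: False, i: False}
  {p: True, i: True, w: False}
  {p: True, w: True, i: False}


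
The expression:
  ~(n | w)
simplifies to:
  ~n & ~w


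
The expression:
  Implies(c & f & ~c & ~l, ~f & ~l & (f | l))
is always true.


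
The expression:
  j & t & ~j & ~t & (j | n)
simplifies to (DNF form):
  False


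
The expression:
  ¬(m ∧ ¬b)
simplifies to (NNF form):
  b ∨ ¬m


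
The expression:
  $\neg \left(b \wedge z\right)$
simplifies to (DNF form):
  $\neg b \vee \neg z$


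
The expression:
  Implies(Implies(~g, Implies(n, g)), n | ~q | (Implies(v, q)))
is always true.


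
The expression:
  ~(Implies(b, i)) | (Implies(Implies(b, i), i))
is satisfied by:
  {i: True, b: True}
  {i: True, b: False}
  {b: True, i: False}


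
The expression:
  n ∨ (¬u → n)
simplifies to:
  n ∨ u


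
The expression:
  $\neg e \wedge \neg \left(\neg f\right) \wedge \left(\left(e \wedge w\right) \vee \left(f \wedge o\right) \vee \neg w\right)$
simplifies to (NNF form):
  $f \wedge \neg e \wedge \left(o \vee \neg w\right)$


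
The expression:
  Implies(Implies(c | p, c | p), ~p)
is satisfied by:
  {p: False}


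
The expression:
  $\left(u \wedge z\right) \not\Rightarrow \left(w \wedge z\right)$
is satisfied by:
  {z: True, u: True, w: False}


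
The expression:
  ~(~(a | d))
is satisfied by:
  {a: True, d: True}
  {a: True, d: False}
  {d: True, a: False}


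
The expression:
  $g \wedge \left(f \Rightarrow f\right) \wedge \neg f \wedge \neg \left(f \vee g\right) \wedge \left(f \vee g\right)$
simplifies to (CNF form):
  $\text{False}$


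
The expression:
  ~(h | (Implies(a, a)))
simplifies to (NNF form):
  False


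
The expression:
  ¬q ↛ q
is always true.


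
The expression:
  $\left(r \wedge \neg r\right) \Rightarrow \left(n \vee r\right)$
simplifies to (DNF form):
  $\text{True}$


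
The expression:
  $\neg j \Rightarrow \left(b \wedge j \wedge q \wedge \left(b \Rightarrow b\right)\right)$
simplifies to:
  $j$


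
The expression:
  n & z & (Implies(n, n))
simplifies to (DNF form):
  n & z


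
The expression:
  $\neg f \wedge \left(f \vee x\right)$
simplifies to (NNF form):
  $x \wedge \neg f$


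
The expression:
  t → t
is always true.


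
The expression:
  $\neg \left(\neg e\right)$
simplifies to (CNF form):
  $e$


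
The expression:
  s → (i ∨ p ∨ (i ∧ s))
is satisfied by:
  {i: True, p: True, s: False}
  {i: True, s: False, p: False}
  {p: True, s: False, i: False}
  {p: False, s: False, i: False}
  {i: True, p: True, s: True}
  {i: True, s: True, p: False}
  {p: True, s: True, i: False}


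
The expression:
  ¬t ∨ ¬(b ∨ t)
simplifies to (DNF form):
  ¬t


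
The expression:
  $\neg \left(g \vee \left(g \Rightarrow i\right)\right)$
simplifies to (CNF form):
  $\text{False}$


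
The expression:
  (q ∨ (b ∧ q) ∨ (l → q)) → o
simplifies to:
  o ∨ (l ∧ ¬q)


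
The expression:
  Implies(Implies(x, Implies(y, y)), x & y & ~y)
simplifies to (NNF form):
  False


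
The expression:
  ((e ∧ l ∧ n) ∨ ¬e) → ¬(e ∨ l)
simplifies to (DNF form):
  (e ∧ ¬n) ∨ ¬l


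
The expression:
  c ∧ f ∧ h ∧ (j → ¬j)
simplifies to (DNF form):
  c ∧ f ∧ h ∧ ¬j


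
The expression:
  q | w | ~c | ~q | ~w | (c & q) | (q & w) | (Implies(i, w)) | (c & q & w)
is always true.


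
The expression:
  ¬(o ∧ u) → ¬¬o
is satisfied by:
  {o: True}


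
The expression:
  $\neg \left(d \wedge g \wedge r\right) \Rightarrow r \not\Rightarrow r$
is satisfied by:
  {r: True, d: True, g: True}


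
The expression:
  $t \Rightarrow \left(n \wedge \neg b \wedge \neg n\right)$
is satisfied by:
  {t: False}


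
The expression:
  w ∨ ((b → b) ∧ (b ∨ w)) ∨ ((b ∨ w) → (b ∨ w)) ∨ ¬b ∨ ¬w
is always true.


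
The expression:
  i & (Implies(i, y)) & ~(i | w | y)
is never true.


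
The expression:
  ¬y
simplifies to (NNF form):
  ¬y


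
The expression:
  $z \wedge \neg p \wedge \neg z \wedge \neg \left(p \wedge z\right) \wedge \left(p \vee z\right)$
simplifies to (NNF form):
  $\text{False}$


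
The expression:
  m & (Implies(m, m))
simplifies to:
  m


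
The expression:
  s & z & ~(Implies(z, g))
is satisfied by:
  {z: True, s: True, g: False}


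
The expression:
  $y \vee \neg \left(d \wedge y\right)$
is always true.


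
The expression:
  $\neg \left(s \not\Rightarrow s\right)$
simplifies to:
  $\text{True}$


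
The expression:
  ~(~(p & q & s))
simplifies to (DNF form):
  p & q & s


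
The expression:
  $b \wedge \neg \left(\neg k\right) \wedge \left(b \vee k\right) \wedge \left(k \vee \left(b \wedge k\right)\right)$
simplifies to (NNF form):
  $b \wedge k$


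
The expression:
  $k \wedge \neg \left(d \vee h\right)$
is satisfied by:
  {k: True, d: False, h: False}


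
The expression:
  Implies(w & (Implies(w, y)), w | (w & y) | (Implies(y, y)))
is always true.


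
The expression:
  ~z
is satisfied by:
  {z: False}


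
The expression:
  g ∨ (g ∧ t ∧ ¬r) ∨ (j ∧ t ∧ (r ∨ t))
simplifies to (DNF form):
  g ∨ (j ∧ t)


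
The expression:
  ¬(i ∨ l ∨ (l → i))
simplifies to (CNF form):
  False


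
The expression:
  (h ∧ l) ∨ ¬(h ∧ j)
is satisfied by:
  {l: True, h: False, j: False}
  {h: False, j: False, l: False}
  {j: True, l: True, h: False}
  {j: True, h: False, l: False}
  {l: True, h: True, j: False}
  {h: True, l: False, j: False}
  {j: True, h: True, l: True}


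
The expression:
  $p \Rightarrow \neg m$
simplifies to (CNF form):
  $\neg m \vee \neg p$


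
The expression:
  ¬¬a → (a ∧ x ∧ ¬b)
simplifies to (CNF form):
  (x ∨ ¬a) ∧ (¬a ∨ ¬b)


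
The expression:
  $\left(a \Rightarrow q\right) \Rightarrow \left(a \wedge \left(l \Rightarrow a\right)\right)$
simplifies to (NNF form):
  $a$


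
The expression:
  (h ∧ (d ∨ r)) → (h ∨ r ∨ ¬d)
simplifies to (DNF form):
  True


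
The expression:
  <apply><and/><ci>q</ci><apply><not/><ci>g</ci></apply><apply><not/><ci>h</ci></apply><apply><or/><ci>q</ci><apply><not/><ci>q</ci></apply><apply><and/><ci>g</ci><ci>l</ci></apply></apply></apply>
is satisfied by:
  {q: True, g: False, h: False}


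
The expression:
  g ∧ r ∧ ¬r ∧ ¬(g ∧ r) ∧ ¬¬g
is never true.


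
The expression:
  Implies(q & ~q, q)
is always true.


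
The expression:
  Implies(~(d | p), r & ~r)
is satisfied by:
  {d: True, p: True}
  {d: True, p: False}
  {p: True, d: False}


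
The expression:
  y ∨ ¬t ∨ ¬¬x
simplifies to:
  x ∨ y ∨ ¬t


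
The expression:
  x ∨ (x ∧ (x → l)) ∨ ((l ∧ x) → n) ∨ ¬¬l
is always true.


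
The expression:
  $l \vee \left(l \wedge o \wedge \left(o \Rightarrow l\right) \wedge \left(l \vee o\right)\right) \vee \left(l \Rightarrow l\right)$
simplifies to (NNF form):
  $\text{True}$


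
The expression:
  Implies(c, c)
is always true.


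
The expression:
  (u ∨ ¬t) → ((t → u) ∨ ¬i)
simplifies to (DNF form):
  True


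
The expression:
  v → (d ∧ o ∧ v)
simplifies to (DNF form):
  (d ∧ o) ∨ ¬v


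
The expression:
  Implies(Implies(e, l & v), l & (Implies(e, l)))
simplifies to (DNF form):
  e | l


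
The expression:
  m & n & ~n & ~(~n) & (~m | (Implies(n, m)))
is never true.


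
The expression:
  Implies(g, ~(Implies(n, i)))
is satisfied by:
  {n: True, i: False, g: False}
  {i: False, g: False, n: False}
  {n: True, i: True, g: False}
  {i: True, n: False, g: False}
  {g: True, n: True, i: False}


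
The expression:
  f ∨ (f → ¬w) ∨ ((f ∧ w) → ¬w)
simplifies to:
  True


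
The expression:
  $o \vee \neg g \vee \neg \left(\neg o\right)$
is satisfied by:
  {o: True, g: False}
  {g: False, o: False}
  {g: True, o: True}


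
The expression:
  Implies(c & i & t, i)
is always true.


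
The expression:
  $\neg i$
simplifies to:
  $\neg i$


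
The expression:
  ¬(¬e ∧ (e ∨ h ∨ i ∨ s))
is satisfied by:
  {e: True, h: False, i: False, s: False}
  {e: True, s: True, h: False, i: False}
  {e: True, i: True, h: False, s: False}
  {e: True, s: True, i: True, h: False}
  {e: True, h: True, i: False, s: False}
  {e: True, s: True, h: True, i: False}
  {e: True, i: True, h: True, s: False}
  {e: True, s: True, i: True, h: True}
  {s: False, h: False, i: False, e: False}


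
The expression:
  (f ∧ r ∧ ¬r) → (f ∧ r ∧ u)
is always true.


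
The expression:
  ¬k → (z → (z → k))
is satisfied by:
  {k: True, z: False}
  {z: False, k: False}
  {z: True, k: True}


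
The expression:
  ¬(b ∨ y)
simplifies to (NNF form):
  ¬b ∧ ¬y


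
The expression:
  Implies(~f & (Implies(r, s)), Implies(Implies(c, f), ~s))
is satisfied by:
  {c: True, f: True, s: False}
  {c: True, s: False, f: False}
  {f: True, s: False, c: False}
  {f: False, s: False, c: False}
  {c: True, f: True, s: True}
  {c: True, s: True, f: False}
  {f: True, s: True, c: False}


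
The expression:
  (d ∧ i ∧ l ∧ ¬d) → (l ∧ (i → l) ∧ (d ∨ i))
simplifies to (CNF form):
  True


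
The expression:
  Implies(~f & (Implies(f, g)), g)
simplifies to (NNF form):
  f | g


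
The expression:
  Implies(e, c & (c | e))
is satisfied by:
  {c: True, e: False}
  {e: False, c: False}
  {e: True, c: True}


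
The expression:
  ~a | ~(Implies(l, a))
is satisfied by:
  {a: False}


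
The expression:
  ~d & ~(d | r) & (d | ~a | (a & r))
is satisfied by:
  {d: False, r: False, a: False}


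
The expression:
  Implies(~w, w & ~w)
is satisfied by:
  {w: True}


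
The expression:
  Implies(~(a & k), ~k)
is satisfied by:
  {a: True, k: False}
  {k: False, a: False}
  {k: True, a: True}


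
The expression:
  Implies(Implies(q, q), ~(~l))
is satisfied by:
  {l: True}


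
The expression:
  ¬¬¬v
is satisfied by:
  {v: False}


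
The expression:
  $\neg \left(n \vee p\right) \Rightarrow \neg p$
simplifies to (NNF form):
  $\text{True}$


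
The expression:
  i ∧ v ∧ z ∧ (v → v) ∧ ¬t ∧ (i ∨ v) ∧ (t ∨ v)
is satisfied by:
  {z: True, i: True, v: True, t: False}


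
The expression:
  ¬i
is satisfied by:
  {i: False}


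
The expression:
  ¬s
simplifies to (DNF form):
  ¬s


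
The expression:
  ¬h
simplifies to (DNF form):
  ¬h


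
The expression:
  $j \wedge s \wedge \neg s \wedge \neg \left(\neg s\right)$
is never true.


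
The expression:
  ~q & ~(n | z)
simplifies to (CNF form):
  ~n & ~q & ~z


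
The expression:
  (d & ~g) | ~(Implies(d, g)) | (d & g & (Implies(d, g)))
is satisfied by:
  {d: True}


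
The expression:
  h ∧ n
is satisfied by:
  {h: True, n: True}


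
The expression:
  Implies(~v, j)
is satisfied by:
  {v: True, j: True}
  {v: True, j: False}
  {j: True, v: False}


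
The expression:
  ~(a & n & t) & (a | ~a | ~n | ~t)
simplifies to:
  ~a | ~n | ~t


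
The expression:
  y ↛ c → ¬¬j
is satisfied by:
  {c: True, j: True, y: False}
  {c: True, j: False, y: False}
  {j: True, c: False, y: False}
  {c: False, j: False, y: False}
  {y: True, c: True, j: True}
  {y: True, c: True, j: False}
  {y: True, j: True, c: False}


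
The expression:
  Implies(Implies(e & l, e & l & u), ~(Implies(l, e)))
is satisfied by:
  {l: True, u: False, e: False}
  {e: True, l: True, u: False}
  {u: True, l: True, e: False}


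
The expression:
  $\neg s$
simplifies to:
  $\neg s$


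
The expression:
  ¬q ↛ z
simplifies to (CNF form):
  z ∨ ¬q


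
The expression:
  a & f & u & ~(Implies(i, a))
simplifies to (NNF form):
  False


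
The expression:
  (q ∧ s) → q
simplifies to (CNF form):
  True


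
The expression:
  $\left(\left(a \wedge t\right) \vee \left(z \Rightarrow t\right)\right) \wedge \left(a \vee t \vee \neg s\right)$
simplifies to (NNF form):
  $t \vee \left(a \wedge \neg z\right) \vee \left(\neg s \wedge \neg z\right)$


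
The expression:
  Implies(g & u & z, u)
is always true.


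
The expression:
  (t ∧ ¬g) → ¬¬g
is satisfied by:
  {g: True, t: False}
  {t: False, g: False}
  {t: True, g: True}


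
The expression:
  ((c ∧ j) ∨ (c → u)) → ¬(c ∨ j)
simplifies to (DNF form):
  (¬c ∧ ¬j) ∨ (¬j ∧ ¬u)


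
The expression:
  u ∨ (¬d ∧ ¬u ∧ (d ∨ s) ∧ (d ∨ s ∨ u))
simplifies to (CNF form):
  (s ∨ u) ∧ (u ∨ ¬d)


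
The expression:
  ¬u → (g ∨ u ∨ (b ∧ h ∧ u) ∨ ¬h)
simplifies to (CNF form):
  g ∨ u ∨ ¬h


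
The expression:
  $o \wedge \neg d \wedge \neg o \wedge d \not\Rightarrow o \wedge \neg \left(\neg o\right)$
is never true.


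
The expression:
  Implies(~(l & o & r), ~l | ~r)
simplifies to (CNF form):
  o | ~l | ~r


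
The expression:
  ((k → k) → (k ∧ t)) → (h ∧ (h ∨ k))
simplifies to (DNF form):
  h ∨ ¬k ∨ ¬t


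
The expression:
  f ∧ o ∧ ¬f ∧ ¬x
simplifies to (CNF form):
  False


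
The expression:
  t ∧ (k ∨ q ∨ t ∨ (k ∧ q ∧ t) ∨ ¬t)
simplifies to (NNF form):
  t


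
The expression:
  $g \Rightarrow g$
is always true.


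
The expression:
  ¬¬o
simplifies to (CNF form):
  o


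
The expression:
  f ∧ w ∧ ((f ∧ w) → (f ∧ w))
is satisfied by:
  {w: True, f: True}


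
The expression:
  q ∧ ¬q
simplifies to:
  False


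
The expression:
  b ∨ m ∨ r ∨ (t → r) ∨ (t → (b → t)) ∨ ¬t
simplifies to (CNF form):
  True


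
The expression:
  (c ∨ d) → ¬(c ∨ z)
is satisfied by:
  {z: False, c: False, d: False}
  {d: True, z: False, c: False}
  {z: True, d: False, c: False}


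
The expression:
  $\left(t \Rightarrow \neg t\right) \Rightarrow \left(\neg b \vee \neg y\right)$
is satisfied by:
  {t: True, y: False, b: False}
  {t: False, y: False, b: False}
  {b: True, t: True, y: False}
  {b: True, t: False, y: False}
  {y: True, t: True, b: False}
  {y: True, t: False, b: False}
  {y: True, b: True, t: True}


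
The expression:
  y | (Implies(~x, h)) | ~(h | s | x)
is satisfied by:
  {x: True, y: True, h: True, s: False}
  {x: True, y: True, s: False, h: False}
  {x: True, h: True, s: False, y: False}
  {x: True, s: False, h: False, y: False}
  {y: True, h: True, s: False, x: False}
  {y: True, s: False, h: False, x: False}
  {h: True, y: False, s: False, x: False}
  {y: False, s: False, h: False, x: False}
  {y: True, x: True, s: True, h: True}
  {y: True, x: True, s: True, h: False}
  {x: True, s: True, h: True, y: False}
  {x: True, s: True, y: False, h: False}
  {h: True, s: True, y: True, x: False}
  {s: True, y: True, x: False, h: False}
  {s: True, h: True, x: False, y: False}


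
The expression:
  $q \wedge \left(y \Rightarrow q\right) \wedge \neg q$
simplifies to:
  $\text{False}$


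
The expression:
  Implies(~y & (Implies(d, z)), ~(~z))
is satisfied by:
  {y: True, d: True, z: True}
  {y: True, d: True, z: False}
  {y: True, z: True, d: False}
  {y: True, z: False, d: False}
  {d: True, z: True, y: False}
  {d: True, z: False, y: False}
  {z: True, d: False, y: False}


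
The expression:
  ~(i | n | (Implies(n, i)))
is never true.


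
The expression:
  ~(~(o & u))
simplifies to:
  o & u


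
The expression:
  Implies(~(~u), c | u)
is always true.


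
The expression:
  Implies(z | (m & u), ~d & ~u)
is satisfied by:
  {z: False, d: False, u: False, m: False}
  {m: True, z: False, d: False, u: False}
  {d: True, m: False, z: False, u: False}
  {m: True, d: True, z: False, u: False}
  {u: True, m: False, z: False, d: False}
  {u: True, d: True, m: False, z: False}
  {z: True, u: False, d: False, m: False}
  {m: True, z: True, u: False, d: False}


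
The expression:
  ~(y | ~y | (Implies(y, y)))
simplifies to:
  False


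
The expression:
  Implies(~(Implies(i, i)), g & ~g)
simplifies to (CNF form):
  True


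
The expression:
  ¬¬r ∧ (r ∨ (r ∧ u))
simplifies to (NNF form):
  r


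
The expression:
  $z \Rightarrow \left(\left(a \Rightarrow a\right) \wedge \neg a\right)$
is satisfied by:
  {z: False, a: False}
  {a: True, z: False}
  {z: True, a: False}


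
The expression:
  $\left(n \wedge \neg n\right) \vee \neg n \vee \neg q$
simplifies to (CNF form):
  $\neg n \vee \neg q$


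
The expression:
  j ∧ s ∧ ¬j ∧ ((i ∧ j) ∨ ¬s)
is never true.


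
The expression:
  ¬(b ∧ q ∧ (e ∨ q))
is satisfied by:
  {q: False, b: False}
  {b: True, q: False}
  {q: True, b: False}


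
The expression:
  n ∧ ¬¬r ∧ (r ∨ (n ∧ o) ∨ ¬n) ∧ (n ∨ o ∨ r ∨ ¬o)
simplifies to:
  n ∧ r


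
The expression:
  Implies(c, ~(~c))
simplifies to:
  True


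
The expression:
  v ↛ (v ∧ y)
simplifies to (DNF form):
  v ∧ ¬y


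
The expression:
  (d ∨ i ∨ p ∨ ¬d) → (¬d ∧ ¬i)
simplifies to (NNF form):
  ¬d ∧ ¬i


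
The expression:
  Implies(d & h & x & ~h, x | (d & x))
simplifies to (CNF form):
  True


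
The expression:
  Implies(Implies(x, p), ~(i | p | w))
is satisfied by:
  {x: True, i: False, p: False, w: False}
  {x: True, w: True, i: False, p: False}
  {x: True, i: True, p: False, w: False}
  {x: True, w: True, i: True, p: False}
  {w: False, i: False, p: False, x: False}


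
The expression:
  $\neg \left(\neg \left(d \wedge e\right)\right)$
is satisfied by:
  {e: True, d: True}


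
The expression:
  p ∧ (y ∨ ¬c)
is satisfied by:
  {p: True, y: True, c: False}
  {p: True, c: False, y: False}
  {p: True, y: True, c: True}


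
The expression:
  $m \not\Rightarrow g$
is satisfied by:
  {m: True, g: False}


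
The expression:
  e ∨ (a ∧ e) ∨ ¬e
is always true.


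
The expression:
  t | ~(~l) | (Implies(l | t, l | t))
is always true.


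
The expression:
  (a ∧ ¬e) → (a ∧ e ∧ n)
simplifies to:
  e ∨ ¬a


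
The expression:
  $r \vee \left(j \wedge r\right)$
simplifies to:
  $r$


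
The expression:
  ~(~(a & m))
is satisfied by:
  {a: True, m: True}


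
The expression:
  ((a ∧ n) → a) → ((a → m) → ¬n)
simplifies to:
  (a ∧ ¬m) ∨ ¬n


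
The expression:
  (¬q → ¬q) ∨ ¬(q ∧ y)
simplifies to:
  True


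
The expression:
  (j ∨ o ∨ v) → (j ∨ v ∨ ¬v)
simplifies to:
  True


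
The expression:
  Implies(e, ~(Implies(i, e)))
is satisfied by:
  {e: False}


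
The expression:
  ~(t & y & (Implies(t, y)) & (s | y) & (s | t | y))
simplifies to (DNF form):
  ~t | ~y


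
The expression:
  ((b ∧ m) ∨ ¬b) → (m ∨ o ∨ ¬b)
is always true.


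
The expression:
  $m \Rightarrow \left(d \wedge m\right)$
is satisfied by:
  {d: True, m: False}
  {m: False, d: False}
  {m: True, d: True}


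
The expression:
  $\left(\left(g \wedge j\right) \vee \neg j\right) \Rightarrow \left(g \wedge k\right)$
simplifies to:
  $\left(g \wedge k\right) \vee \left(j \wedge \neg g\right)$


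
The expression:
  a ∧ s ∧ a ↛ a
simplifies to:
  False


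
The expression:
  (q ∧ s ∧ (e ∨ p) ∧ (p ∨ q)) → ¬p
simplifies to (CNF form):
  ¬p ∨ ¬q ∨ ¬s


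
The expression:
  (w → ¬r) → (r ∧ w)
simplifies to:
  r ∧ w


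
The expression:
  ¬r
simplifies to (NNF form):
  ¬r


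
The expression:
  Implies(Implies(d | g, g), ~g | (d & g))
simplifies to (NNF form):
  d | ~g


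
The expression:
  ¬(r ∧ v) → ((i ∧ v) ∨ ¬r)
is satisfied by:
  {v: True, r: False}
  {r: False, v: False}
  {r: True, v: True}


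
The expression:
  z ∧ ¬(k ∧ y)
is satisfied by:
  {z: True, k: False, y: False}
  {z: True, y: True, k: False}
  {z: True, k: True, y: False}


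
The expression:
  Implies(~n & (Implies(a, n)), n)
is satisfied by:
  {n: True, a: True}
  {n: True, a: False}
  {a: True, n: False}


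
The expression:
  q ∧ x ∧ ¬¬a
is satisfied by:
  {a: True, x: True, q: True}


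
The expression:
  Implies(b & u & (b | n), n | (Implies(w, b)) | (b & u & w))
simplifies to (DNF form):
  True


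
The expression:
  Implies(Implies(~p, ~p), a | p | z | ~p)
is always true.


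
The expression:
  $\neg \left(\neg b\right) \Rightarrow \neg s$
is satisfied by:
  {s: False, b: False}
  {b: True, s: False}
  {s: True, b: False}


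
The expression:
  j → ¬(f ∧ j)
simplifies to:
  ¬f ∨ ¬j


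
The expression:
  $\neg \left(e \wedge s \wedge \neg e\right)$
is always true.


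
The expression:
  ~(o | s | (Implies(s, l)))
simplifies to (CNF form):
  False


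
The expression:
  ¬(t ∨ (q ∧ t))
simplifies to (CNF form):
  ¬t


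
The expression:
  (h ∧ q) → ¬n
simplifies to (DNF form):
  ¬h ∨ ¬n ∨ ¬q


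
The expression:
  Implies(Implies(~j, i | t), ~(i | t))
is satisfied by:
  {i: False, t: False}


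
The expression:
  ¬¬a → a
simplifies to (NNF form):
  True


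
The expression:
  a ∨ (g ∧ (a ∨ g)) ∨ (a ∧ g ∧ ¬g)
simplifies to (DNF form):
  a ∨ g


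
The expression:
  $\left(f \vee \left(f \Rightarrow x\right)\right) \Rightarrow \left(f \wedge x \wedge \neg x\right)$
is never true.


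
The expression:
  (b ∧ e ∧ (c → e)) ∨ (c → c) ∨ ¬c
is always true.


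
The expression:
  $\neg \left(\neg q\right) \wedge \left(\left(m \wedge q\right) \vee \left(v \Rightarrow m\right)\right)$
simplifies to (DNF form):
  $\left(m \wedge q\right) \vee \left(q \wedge \neg v\right)$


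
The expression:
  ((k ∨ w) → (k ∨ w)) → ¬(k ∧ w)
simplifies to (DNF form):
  ¬k ∨ ¬w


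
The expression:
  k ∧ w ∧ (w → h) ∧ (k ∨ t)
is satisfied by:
  {h: True, w: True, k: True}


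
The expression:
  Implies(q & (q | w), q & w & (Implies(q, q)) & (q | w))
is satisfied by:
  {w: True, q: False}
  {q: False, w: False}
  {q: True, w: True}


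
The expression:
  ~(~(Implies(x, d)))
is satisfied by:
  {d: True, x: False}
  {x: False, d: False}
  {x: True, d: True}


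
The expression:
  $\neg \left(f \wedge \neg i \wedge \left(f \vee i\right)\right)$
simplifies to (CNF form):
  $i \vee \neg f$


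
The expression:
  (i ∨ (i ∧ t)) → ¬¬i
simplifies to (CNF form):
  True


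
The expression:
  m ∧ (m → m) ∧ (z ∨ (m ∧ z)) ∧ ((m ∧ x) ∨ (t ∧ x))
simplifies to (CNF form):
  m ∧ x ∧ z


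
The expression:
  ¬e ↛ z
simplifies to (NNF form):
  z ∨ ¬e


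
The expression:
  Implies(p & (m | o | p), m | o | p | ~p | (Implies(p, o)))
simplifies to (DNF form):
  True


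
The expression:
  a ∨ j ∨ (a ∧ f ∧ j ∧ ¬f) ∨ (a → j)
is always true.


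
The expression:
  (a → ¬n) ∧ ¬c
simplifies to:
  ¬c ∧ (¬a ∨ ¬n)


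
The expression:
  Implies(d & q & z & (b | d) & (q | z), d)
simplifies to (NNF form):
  True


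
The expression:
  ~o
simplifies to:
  ~o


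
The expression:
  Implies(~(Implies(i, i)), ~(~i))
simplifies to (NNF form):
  True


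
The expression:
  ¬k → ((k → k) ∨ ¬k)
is always true.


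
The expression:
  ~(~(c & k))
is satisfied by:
  {c: True, k: True}


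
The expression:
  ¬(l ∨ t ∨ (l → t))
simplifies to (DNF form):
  False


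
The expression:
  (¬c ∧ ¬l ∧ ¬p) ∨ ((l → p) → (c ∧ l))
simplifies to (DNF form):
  (c ∧ l) ∨ (¬c ∧ ¬p)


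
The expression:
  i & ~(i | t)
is never true.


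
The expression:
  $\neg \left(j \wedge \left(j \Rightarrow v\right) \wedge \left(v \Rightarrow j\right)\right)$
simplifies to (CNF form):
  $\neg j \vee \neg v$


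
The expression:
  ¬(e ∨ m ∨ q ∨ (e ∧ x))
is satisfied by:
  {q: False, e: False, m: False}


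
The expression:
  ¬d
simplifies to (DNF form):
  ¬d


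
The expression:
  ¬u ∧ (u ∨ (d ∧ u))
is never true.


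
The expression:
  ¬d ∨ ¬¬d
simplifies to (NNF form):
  True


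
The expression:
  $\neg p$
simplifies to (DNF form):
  $\neg p$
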